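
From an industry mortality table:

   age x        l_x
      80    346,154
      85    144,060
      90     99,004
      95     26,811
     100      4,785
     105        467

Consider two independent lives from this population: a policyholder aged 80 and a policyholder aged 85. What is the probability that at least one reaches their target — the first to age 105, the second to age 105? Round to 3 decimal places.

p₁ = l_105/l_80 = 467/346,154 = 0.001349; p₂ = l_105/l_85 = 467/144,060 = 0.003242.
P(at least one) = 1 − (1−p₁)(1−p₂) = 1 − 0.998651 × 0.996758 = 0.004587.

0.005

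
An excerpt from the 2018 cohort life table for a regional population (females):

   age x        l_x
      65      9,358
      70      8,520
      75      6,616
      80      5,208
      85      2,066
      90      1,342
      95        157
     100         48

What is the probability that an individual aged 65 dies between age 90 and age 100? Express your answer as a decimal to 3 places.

This is the probability of reaching 90 but not 100, conditional on being alive at 65: (l_90 − l_100) / l_65.
= (1,342 − 48) / 9,358 = 1,294 / 9,358 = 0.138277.

0.138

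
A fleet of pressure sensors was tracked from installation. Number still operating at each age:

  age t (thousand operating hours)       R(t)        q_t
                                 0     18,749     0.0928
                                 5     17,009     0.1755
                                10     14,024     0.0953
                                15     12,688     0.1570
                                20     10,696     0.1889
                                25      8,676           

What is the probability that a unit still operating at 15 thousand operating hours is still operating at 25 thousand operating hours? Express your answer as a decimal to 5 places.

The conditional survival probability is R(25)/R(15) = 8,676/12,688 = 0.683796.

0.68380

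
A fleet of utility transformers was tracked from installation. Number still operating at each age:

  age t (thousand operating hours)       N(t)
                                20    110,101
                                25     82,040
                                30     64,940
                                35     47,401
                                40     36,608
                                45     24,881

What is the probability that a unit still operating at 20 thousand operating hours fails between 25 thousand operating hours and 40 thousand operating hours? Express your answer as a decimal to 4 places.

0.4126

This is the probability of reaching 25 but not 40, conditional on being operational at 20: (N(25) − N(40)) / N(20).
= (82,040 − 36,608) / 110,101 = 45,432 / 110,101 = 0.412639.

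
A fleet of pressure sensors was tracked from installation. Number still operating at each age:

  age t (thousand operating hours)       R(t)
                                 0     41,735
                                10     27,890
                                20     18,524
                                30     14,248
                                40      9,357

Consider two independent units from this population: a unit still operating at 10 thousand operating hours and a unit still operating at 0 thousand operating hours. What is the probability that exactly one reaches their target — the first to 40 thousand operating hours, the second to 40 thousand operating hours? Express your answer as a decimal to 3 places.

0.409

p₁ = R(40)/R(10) = 9,357/27,890 = 0.335497; p₂ = R(40)/R(0) = 9,357/41,735 = 0.224200.
P(exactly one) = p₁(1−p₂) + (1−p₁)p₂ = 0.260279 + 0.148982 = 0.409260.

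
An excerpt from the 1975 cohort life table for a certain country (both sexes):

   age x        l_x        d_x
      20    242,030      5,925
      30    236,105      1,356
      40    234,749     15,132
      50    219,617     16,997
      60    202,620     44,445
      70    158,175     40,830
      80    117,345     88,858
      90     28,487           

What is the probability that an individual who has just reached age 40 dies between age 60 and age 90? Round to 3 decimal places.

0.742

We want 20|30q40 = (l_60 − l_90)/l_40.
This is the probability of reaching 60 but not 90, conditional on being alive at 40: (l_60 − l_90) / l_40.
= (202,620 − 28,487) / 234,749 = 174,133 / 234,749 = 0.741784.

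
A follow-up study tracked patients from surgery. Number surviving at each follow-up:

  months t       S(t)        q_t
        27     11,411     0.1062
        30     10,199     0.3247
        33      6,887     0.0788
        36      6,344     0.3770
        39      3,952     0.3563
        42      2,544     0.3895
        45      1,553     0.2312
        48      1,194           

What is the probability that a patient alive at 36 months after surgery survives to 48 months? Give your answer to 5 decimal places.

0.18821

The conditional survival probability is S(48)/S(36) = 1,194/6,344 = 0.188209.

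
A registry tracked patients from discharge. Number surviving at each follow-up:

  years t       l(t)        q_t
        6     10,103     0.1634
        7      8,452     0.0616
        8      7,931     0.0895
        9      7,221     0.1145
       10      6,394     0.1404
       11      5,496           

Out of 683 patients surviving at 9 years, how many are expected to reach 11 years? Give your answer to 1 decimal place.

519.8

The relevant probability is 5,496/7,221 = 0.761113.
Expected number = 683 × 0.761113 = 519.8.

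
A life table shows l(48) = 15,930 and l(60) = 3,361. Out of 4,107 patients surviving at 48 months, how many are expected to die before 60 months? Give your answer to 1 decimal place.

The relevant probability is 1 − 3,361/15,930 = 0.789014.
Expected number = 4,107 × 0.789014 = 3240.5.

3240.5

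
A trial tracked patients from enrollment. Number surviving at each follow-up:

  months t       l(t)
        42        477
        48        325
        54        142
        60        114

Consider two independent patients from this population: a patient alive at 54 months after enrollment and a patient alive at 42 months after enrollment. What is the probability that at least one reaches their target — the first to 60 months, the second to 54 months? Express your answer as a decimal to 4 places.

0.8615

p₁ = l(60)/l(54) = 114/142 = 0.802817; p₂ = l(54)/l(42) = 142/477 = 0.297694.
P(at least one) = 1 − (1−p₁)(1−p₂) = 1 − 0.197183 × 0.702306 = 0.861517.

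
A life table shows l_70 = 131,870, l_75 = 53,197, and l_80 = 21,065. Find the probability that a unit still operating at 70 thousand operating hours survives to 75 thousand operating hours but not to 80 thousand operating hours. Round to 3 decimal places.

This is the probability of reaching 75 but not 80, conditional on being operational at 70: (l_75 − l_80) / l_70.
= (53,197 − 21,065) / 131,870 = 32,132 / 131,870 = 0.243664.

0.244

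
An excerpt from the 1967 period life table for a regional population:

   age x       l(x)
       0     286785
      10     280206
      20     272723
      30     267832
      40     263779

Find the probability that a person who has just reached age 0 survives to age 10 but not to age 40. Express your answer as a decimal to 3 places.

0.057

This is the probability of reaching 10 but not 40, conditional on being alive at 0: (l(10) − l(40)) / l(0).
= (280206 − 263779) / 286785 = 16427 / 286785 = 0.057280.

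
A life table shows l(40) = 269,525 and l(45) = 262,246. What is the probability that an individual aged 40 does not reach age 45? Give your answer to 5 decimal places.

P(die before 45 | alive at 40) = 1 − l(45)/l(40) = 1 − 262,246/269,525 = (7,279)/269,525 = 0.027007.

0.02701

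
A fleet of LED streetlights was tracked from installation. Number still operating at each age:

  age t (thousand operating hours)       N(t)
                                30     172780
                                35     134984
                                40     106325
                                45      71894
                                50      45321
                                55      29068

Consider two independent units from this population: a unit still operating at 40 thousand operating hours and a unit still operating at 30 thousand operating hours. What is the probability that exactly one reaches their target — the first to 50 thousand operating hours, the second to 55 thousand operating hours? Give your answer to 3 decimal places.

p₁ = N(50)/N(40) = 45321/106325 = 0.426250; p₂ = N(55)/N(30) = 29068/172780 = 0.168237.
P(exactly one) = p₁(1−p₂) + (1−p₁)p₂ = 0.354539 + 0.096526 = 0.451065.

0.451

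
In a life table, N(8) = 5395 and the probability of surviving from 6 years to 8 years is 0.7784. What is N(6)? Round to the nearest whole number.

N(6) = N(8) / p = 5395 / 0.7784 = 6931.

6931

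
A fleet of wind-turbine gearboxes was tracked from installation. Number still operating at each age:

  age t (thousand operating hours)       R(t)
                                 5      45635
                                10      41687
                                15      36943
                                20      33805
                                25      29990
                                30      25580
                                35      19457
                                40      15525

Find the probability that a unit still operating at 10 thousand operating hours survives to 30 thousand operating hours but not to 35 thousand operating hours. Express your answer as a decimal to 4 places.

0.1469

This is the probability of reaching 30 but not 35, conditional on being operational at 10: (R(30) − R(35)) / R(10).
= (25580 − 19457) / 41687 = 6123 / 41687 = 0.146880.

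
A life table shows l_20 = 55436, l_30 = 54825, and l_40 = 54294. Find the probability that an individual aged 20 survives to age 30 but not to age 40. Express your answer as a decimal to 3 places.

0.010

This is the probability of reaching 30 but not 40, conditional on being alive at 20: (l_30 − l_40) / l_20.
= (54825 − 54294) / 55436 = 531 / 55436 = 0.009579.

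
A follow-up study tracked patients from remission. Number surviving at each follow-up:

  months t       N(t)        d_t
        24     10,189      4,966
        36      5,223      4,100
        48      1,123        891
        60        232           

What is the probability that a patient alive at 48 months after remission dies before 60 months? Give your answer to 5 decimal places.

P(die before 60 | alive at 48) = 1 − N(60)/N(48) = 1 − 232/1,123 = (891)/1,123 = 0.793411.

0.79341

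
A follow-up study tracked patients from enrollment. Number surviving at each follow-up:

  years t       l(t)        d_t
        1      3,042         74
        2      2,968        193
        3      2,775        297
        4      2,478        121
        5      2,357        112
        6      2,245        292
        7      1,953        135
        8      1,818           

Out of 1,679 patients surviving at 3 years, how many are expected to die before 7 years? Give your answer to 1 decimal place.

The relevant probability is 1 − 1,953/2,775 = 0.296216.
Expected number = 1,679 × 0.296216 = 497.3.

497.3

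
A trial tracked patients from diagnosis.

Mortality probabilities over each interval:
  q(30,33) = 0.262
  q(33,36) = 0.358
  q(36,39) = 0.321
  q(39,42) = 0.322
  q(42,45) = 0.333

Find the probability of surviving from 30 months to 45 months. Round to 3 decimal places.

Survival from 30 to 45 is the product of surviving each interval: (1 − 0.262) × (1 − 0.358) × (1 − 0.321) × (1 − 0.322) × (1 − 0.333).
= 0.738 × 0.642 × 0.679 × 0.678 × 0.667 = 0.145484.

0.145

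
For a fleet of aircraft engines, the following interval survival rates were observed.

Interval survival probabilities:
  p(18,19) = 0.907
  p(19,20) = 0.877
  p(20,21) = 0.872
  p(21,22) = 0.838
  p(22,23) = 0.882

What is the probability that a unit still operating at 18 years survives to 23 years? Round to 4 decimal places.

Chaining the interval survival probabilities: 0.907 × 0.877 × 0.872 × 0.838 × 0.882.
= 0.512668.

0.5127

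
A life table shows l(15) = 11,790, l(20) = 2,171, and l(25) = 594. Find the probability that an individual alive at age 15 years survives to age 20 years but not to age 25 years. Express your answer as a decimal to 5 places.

0.13376

This is the probability of reaching 20 but not 25, conditional on being alive at 15: (l(20) − l(25)) / l(15).
= (2,171 − 594) / 11,790 = 1,577 / 11,790 = 0.133757.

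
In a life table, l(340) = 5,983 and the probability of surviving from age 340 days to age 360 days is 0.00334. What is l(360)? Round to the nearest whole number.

20

l(360) = l(340) × p = 5,983 × 0.00334 = 20.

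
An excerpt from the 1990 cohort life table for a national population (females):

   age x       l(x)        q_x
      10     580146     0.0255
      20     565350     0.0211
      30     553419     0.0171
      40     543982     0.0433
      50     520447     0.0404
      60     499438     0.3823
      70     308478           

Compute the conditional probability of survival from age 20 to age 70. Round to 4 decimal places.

The conditional survival probability is l(70)/l(20) = 308478/565350 = 0.545641.

0.5456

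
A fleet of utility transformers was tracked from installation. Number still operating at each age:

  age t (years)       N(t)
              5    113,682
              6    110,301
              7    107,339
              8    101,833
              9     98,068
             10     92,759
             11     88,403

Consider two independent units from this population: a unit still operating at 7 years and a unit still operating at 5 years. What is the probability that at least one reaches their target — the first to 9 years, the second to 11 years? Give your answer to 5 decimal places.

p₁ = N(9)/N(7) = 98,068/107,339 = 0.913629; p₂ = N(11)/N(5) = 88,403/113,682 = 0.777634.
P(at least one) = 1 − (1−p₁)(1−p₂) = 1 − 0.086371 × 0.222366 = 0.980794.

0.98079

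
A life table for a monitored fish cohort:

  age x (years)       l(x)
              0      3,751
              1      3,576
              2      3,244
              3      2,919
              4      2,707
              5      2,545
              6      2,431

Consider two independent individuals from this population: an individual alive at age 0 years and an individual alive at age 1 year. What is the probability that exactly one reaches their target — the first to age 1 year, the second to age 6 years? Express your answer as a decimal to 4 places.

p₁ = l(1)/l(0) = 3,576/3,751 = 0.953346; p₂ = l(6)/l(1) = 2,431/3,576 = 0.679810.
P(exactly one) = p₁(1−p₂) + (1−p₁)p₂ = 0.305252 + 0.031716 = 0.336968.

0.3370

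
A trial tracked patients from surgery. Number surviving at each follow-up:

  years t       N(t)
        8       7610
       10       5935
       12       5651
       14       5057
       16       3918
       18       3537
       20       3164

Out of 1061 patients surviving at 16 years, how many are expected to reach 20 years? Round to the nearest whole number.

The relevant probability is 3164/3918 = 0.807555.
Expected number = 1061 × 0.807555 = 857.

857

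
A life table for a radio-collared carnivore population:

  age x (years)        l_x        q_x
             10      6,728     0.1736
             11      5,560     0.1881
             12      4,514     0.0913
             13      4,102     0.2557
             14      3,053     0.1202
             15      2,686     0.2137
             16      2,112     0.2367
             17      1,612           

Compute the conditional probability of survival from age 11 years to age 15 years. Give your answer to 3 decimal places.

0.483

The conditional survival probability is l_15/l_11 = 2,686/5,560 = 0.483094.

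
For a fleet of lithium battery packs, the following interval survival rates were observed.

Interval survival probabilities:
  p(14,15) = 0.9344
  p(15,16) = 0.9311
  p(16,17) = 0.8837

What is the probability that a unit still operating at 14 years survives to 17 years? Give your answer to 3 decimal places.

0.769

Chaining the interval survival probabilities: 0.9344 × 0.9311 × 0.8837.
= 0.768837.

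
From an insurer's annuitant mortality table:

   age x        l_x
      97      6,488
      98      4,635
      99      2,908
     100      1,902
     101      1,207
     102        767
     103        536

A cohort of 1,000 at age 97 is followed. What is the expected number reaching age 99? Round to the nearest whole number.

448

The relevant probability is 2,908/6,488 = 0.448212.
Expected number = 1,000 × 0.448212 = 448.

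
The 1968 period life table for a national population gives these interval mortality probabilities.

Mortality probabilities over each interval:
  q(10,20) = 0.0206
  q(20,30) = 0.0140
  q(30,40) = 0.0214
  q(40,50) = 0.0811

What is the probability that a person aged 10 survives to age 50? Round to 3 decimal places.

Survival from 10 to 50 is the product of surviving each interval: (1 − 0.0206) × (1 − 0.0140) × (1 − 0.0214) × (1 − 0.0811).
= 0.9794 × 0.9860 × 0.9786 × 0.9189 = 0.868381.

0.868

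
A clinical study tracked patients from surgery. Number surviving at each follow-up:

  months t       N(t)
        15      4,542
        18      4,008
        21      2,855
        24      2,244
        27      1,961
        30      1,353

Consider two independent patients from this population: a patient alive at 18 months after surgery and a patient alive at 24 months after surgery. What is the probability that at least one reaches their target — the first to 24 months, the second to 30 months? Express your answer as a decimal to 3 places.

p₁ = N(24)/N(18) = 2,244/4,008 = 0.559880; p₂ = N(30)/N(24) = 1,353/2,244 = 0.602941.
P(at least one) = 1 − (1−p₁)(1−p₂) = 1 − 0.440120 × 0.397059 = 0.825246.

0.825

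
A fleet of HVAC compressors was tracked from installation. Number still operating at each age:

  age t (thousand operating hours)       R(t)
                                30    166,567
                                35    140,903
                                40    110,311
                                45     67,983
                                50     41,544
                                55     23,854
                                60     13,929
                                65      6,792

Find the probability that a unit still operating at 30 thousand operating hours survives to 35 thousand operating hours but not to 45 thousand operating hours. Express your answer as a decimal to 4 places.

This is the probability of reaching 35 but not 45, conditional on being operational at 30: (R(35) − R(45)) / R(30).
= (140,903 − 67,983) / 166,567 = 72,920 / 166,567 = 0.437782.

0.4378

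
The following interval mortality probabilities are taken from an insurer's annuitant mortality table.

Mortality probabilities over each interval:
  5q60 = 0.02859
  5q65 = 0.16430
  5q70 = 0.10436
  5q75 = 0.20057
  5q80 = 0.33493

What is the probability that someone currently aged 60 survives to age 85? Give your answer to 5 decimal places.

25p60 = (1 − 0.02859) × (1 − 0.16430) × (1 − 0.10436) × (1 − 0.20057) × (1 − 0.33493).
= 0.97141 × 0.83570 × 0.89564 × 0.79943 × 0.66507 = 0.386575.

0.38658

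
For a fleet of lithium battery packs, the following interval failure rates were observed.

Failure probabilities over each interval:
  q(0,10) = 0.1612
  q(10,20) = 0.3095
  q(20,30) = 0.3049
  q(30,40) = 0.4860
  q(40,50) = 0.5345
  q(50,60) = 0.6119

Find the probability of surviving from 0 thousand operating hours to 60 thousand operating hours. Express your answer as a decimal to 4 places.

Survival from 0 to 60 is the product of surviving each interval: (1 − 0.1612) × (1 − 0.3095) × (1 − 0.3049) × (1 − 0.4860) × (1 − 0.5345) × (1 − 0.6119).
= 0.8388 × 0.6905 × 0.6951 × 0.5140 × 0.4655 × 0.3881 = 0.037385.

0.0374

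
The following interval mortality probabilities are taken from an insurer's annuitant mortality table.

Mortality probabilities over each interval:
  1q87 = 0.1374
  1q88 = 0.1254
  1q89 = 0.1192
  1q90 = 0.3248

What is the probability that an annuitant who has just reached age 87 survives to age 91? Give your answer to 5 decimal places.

0.44867

Survival from 87 to 91 is the product of surviving each interval: (1 − 0.1374) × (1 − 0.1254) × (1 − 0.1192) × (1 − 0.3248).
= 0.8626 × 0.8746 × 0.8808 × 0.6752 = 0.448672.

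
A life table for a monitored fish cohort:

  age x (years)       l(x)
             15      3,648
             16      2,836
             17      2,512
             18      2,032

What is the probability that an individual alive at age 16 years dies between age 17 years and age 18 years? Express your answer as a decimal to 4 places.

0.1693

This is the probability of reaching 17 but not 18, conditional on being alive at 16: (l(17) − l(18)) / l(16).
= (2,512 − 2,032) / 2,836 = 480 / 2,836 = 0.169252.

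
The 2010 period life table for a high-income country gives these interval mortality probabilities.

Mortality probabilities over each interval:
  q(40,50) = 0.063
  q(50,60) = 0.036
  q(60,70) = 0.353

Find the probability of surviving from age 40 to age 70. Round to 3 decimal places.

The overall survival probability is (1 − 0.063) × (1 − 0.036) × (1 − 0.353).
= 0.937 × 0.964 × 0.647 = 0.584414.

0.584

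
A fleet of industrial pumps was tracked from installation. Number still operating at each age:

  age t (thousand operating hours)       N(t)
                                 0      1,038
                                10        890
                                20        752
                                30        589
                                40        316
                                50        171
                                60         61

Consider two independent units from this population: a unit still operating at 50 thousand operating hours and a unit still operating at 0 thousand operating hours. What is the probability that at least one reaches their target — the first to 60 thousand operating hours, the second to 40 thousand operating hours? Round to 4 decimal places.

0.5526

p₁ = N(60)/N(50) = 61/171 = 0.356725; p₂ = N(40)/N(0) = 316/1,038 = 0.304432.
P(at least one) = 1 − (1−p₁)(1−p₂) = 1 − 0.643275 × 0.695568 = 0.552558.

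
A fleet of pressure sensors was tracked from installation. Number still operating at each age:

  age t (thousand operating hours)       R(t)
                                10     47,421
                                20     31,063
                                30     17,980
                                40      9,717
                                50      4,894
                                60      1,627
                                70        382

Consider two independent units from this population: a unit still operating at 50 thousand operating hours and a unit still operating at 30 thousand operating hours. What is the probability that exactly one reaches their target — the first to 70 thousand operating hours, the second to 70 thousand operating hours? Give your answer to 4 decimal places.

p₁ = R(70)/R(50) = 382/4,894 = 0.078055; p₂ = R(70)/R(30) = 382/17,980 = 0.021246.
P(exactly one) = p₁(1−p₂) + (1−p₁)p₂ = 0.076397 + 0.019588 = 0.095984.

0.0960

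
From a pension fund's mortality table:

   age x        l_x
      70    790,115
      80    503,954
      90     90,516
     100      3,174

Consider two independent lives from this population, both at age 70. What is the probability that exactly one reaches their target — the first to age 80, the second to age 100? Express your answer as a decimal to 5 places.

p₁ = l_80/l_70 = 503,954/790,115 = 0.637824; p₂ = l_100/l_70 = 3,174/790,115 = 0.004017.
P(exactly one) = p₁(1−p₂) + (1−p₁)p₂ = 0.635262 + 0.001455 = 0.636717.

0.63672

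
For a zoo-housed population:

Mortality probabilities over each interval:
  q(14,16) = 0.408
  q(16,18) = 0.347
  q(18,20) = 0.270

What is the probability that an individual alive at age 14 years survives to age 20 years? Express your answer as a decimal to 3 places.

0.282

P(survive 14→20) = (1 − 0.408) × (1 − 0.347) × (1 − 0.270).
= 0.592 × 0.653 × 0.730 = 0.282200.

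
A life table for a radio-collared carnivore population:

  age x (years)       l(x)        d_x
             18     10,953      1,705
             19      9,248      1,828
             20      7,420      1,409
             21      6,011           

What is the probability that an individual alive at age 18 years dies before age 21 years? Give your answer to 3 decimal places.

P(die before 21 | alive at 18) = 1 − l(21)/l(18) = 1 − 6,011/10,953 = (4,942)/10,953 = 0.451201.

0.451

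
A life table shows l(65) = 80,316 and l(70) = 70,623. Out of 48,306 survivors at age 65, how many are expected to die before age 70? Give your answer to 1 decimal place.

5829.8

The relevant probability is 1 − 70,623/80,316 = 0.120686.
Expected number = 48,306 × 0.120686 = 5829.8.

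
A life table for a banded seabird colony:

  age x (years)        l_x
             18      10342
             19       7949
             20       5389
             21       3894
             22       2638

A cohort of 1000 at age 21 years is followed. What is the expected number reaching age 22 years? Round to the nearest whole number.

677

The relevant probability is 2638/3894 = 0.677452.
Expected number = 1000 × 0.677452 = 677.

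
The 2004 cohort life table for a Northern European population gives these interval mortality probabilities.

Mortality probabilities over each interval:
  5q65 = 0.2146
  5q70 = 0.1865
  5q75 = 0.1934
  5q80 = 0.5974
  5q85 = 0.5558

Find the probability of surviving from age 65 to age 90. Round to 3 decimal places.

Survival from 65 to 90 is the product of surviving each interval: (1 − 0.2146) × (1 − 0.1865) × (1 − 0.1934) × (1 − 0.5974) × (1 − 0.5558).
= 0.7854 × 0.8135 × 0.8066 × 0.4026 × 0.4442 = 0.092164.

0.092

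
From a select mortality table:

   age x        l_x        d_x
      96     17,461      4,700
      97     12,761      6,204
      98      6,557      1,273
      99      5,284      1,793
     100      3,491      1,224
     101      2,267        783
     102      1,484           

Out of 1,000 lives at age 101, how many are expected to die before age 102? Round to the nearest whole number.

345

The relevant probability is 1 − 1,484/2,267 = 0.345390.
Expected number = 1,000 × 0.345390 = 345.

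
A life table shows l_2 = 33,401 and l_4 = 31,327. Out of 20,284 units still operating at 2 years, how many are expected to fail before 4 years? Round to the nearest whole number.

The relevant probability is 1 − 31,327/33,401 = 0.062094.
Expected number = 20,284 × 0.062094 = 1260.

1260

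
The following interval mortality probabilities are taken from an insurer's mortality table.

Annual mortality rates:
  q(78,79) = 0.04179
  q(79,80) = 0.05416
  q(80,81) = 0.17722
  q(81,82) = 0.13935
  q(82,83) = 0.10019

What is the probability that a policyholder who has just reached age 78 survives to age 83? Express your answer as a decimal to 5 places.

0.57748

Survival from 78 to 83 is the product of surviving each interval: (1 − 0.04179) × (1 − 0.05416) × (1 − 0.17722) × (1 − 0.13935) × (1 − 0.10019).
= 0.95821 × 0.94584 × 0.82278 × 0.86065 × 0.89981 = 0.577483.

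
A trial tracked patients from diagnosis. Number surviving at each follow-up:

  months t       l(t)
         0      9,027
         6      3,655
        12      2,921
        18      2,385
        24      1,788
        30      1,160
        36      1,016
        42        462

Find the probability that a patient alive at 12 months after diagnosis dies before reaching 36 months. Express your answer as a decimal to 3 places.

0.652

P(die before 36 | alive at 12) = 1 − l(36)/l(12) = 1 − 1,016/2,921 = (1,905)/2,921 = 0.652174.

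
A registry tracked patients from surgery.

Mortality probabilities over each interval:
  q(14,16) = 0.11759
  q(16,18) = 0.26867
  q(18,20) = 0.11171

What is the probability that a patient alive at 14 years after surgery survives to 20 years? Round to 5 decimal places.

Survival from 14 to 20 is the product of surviving each interval: (1 − 0.11759) × (1 − 0.26867) × (1 − 0.11171).
= 0.88241 × 0.73133 × 0.88829 = 0.573243.

0.57324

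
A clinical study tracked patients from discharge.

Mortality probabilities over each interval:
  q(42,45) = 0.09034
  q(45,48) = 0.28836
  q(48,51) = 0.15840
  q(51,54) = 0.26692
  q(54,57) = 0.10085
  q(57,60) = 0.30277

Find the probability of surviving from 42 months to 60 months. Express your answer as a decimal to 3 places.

0.250

The overall survival probability is (1 − 0.09034) × (1 − 0.28836) × (1 − 0.15840) × (1 − 0.26692) × (1 − 0.10085) × (1 − 0.30277).
= 0.90966 × 0.71164 × 0.84160 × 0.73308 × 0.89915 × 0.69723 = 0.250383.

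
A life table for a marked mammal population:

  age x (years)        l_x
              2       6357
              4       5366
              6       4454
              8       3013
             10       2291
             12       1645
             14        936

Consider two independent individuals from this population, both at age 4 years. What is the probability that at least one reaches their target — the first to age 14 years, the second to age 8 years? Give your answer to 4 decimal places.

p₁ = l_14/l_4 = 936/5366 = 0.174432; p₂ = l_8/l_4 = 3013/5366 = 0.561498.
P(at least one) = 1 − (1−p₁)(1−p₂) = 1 − 0.825568 × 0.438502 = 0.637987.

0.6380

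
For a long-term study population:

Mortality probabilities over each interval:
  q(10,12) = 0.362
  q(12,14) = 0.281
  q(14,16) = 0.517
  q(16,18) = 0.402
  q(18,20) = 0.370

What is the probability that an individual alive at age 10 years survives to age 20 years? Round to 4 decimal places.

0.0835

The overall survival probability is (1 − 0.362) × (1 − 0.281) × (1 − 0.517) × (1 − 0.402) × (1 − 0.370).
= 0.638 × 0.719 × 0.483 × 0.598 × 0.630 = 0.083472.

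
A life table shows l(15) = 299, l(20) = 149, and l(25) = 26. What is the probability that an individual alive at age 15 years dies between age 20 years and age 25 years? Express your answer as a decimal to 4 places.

This is the probability of reaching 20 but not 25, conditional on being alive at 15: (l(20) − l(25)) / l(15).
= (149 − 26) / 299 = 123 / 299 = 0.411371.

0.4114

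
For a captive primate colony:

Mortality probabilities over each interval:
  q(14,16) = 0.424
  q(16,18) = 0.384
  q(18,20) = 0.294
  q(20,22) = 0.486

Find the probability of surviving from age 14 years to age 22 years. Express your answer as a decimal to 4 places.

0.1288

Chaining the interval survival probabilities: (1 − 0.424) × (1 − 0.384) × (1 − 0.294) × (1 − 0.486).
= 0.576 × 0.616 × 0.706 × 0.514 = 0.128757.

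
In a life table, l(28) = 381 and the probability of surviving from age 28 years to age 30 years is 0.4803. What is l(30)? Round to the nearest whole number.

l(30) = l(28) × p = 381 × 0.4803 = 183.

183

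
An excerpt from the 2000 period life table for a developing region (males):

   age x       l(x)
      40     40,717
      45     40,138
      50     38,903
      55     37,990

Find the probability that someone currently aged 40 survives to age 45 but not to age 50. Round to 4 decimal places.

0.0303

This is the probability of reaching 45 but not 50, conditional on being alive at 40: (l(45) − l(50)) / l(40).
= (40,138 − 38,903) / 40,717 = 1,235 / 40,717 = 0.030331.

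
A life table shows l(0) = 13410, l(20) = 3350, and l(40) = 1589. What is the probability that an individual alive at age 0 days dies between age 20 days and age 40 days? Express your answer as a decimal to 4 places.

This is the probability of reaching 20 but not 40, conditional on being alive at 0: (l(20) − l(40)) / l(0).
= (3350 − 1589) / 13410 = 1761 / 13410 = 0.131320.

0.1313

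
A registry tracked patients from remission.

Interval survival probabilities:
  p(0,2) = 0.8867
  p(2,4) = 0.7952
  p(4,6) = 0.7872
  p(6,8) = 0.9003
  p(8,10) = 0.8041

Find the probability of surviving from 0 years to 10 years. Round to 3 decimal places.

P(survive 0→10) = 0.8867 × 0.7952 × 0.7872 × 0.9003 × 0.8041.
= 0.401824.

0.402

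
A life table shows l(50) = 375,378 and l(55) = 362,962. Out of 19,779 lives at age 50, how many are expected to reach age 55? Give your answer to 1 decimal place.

The relevant probability is 362,962/375,378 = 0.966924.
Expected number = 19,779 × 0.966924 = 19124.8.

19124.8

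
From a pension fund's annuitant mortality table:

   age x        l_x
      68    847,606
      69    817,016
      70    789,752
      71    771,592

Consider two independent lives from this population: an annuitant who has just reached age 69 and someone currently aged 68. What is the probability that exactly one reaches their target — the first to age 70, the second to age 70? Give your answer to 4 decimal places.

0.0971

p₁ = l_70/l_69 = 789,752/817,016 = 0.966630; p₂ = l_70/l_68 = 789,752/847,606 = 0.931744.
P(exactly one) = p₁(1−p₂) + (1−p₁)p₂ = 0.065978 + 0.031092 = 0.097071.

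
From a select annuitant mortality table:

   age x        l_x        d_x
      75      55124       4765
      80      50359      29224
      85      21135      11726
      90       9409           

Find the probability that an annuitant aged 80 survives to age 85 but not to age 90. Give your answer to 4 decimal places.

This is the probability of reaching 85 but not 90, conditional on being alive at 80: (l_85 − l_90) / l_80.
= (21135 − 9409) / 50359 = 11726 / 50359 = 0.232848.

0.2328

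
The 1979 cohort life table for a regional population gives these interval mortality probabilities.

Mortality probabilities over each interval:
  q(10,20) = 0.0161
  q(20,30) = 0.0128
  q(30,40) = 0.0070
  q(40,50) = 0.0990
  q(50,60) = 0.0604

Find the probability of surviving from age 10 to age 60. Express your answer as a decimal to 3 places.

Chaining the interval survival probabilities: (1 − 0.0161) × (1 − 0.0128) × (1 − 0.0070) × (1 − 0.0990) × (1 − 0.0604).
= 0.9839 × 0.9872 × 0.9930 × 0.9010 × 0.9396 = 0.816532.

0.817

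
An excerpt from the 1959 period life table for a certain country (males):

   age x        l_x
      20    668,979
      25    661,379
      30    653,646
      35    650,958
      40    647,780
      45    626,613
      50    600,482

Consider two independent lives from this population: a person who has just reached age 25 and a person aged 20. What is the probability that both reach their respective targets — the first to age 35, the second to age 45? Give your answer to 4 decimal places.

p₁ = l_35/l_25 = 650,958/661,379 = 0.984244; p₂ = l_45/l_20 = 626,613/668,979 = 0.936671.
P(both) = p₁ × p₂ = 0.984244 × 0.936671 = 0.921913.

0.9219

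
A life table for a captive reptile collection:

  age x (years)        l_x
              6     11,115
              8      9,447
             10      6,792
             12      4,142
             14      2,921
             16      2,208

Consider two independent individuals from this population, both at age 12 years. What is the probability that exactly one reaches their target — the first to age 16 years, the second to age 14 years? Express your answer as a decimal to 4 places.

0.4864

p₁ = l_16/l_12 = 2,208/4,142 = 0.533076; p₂ = l_14/l_12 = 2,921/4,142 = 0.705215.
P(exactly one) = p₁(1−p₂) + (1−p₁)p₂ = 0.157143 + 0.329282 = 0.486425.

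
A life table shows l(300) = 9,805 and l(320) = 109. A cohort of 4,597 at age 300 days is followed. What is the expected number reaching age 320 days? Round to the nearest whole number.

51

The relevant probability is 109/9,805 = 0.011117.
Expected number = 4,597 × 0.011117 = 51.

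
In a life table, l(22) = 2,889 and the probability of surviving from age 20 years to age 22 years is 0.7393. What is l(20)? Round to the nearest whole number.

l(20) = l(22) / p = 2,889 / 0.7393 = 3908.

3908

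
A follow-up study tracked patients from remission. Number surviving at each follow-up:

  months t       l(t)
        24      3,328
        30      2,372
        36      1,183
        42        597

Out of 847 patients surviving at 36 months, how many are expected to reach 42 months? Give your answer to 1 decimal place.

427.4

The relevant probability is 597/1,183 = 0.504649.
Expected number = 847 × 0.504649 = 427.4.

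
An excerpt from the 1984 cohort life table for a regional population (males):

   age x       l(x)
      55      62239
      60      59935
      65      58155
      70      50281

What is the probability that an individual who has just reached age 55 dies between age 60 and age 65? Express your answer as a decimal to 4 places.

0.0286

This is the probability of reaching 60 but not 65, conditional on being alive at 55: (l(60) − l(65)) / l(55).
= (59935 − 58155) / 62239 = 1780 / 62239 = 0.028599.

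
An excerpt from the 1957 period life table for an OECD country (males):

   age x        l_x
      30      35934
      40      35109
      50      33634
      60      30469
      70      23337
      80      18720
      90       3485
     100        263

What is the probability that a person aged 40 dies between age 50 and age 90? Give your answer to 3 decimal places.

0.859

This is the probability of reaching 50 but not 90, conditional on being alive at 40: (l_50 − l_90) / l_40.
= (33634 − 3485) / 35109 = 30149 / 35109 = 0.858726.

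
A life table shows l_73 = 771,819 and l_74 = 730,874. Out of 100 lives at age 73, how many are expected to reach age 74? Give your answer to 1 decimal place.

94.7

The relevant probability is 730,874/771,819 = 0.946950.
Expected number = 100 × 0.946950 = 94.7.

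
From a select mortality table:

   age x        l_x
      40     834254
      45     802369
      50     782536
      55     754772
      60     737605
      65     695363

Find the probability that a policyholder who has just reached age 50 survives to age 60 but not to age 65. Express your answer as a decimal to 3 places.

0.054

We want 10|5q50 = (l_60 − l_65)/l_50.
This is the probability of reaching 60 but not 65, conditional on being alive at 50: (l_60 − l_65) / l_50.
= (737605 − 695363) / 782536 = 42242 / 782536 = 0.053981.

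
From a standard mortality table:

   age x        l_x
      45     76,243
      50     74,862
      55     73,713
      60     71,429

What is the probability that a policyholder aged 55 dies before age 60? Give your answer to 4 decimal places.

0.0310

P(die before 60 | alive at 55) = 1 − l_60/l_55 = 1 − 71,429/73,713 = (2,284)/73,713 = 0.030985.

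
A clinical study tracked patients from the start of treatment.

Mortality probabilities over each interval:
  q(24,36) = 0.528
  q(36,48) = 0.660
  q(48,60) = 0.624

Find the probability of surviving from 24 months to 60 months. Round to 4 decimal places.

The overall survival probability is (1 − 0.528) × (1 − 0.660) × (1 − 0.624).
= 0.472 × 0.340 × 0.376 = 0.060340.

0.0603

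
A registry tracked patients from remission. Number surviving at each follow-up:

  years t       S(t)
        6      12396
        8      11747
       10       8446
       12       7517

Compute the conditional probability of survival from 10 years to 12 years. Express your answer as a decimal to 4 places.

0.8900

The conditional survival probability is S(12)/S(10) = 7517/8446 = 0.890007.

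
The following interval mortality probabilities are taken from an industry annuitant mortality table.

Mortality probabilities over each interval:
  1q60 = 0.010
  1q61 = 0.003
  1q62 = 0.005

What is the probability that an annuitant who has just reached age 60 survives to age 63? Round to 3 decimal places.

0.982

Survival from 60 to 63 is the product of surviving each interval: (1 − 0.010) × (1 − 0.003) × (1 − 0.005).
= 0.990 × 0.997 × 0.995 = 0.982095.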